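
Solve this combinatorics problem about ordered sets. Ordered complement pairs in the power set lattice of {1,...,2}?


Complement pair (a,b): a meet b = bottom, a join b = top.
Here: A intersect B = {} and A union B = {1,...,2}.
Pairs found: ({},{1,2}), ({1},{2}), ({2},{1}), ({1,2},{})
Total ordered pairs: 4


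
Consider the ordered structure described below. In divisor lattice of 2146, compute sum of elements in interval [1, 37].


Interval [1,37] in divisors of 2146: [1, 37]
Sum = 38


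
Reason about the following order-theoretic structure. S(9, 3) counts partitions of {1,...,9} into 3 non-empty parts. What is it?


S(n,k) = k*S(n-1,k) + S(n-1,k-1).
S(8,3) = 966, S(8,2) = 127
S(9,3) = 3*966 + 127 = 2898 + 127
S(9,3) = 3025


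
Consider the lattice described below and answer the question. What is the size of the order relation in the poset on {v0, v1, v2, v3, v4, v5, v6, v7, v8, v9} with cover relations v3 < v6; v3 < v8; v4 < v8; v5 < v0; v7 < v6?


The order relation is {(a,b) : a <= b}, reflexive so it includes (a,a).
Examples: (v0,v0), (v1,v1), (v2,v2), (v3,v3), (v3,v6), ...
Total ordered pairs: 15


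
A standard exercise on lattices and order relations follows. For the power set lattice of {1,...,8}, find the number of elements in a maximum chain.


A chain is a totally ordered subset; we count the number of elements in a maximum chain.
Compute, for each element x, the size of the longest chain ending at x:
  {}: 1
  {1}: 2
  {2}: 2
  {3}: 2
  {4}: 2
  {5}: 2
  ...
A maximum chain: {} < {1} < {1,2} < {1,2,3} < {1,2,3,4} < {1,2,3,4,5} < {1,2,3,4,5,6} < {1,2,3,4,5,6,7} < {1,2,3,4,5,6,7,8}
Number of elements in the longest chain: 9


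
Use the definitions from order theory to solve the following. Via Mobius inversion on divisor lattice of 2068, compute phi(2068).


phi(n) = n * prod_{p|n} (1 - 1/p).
Prime divisors of 2068: [2, 11, 47]
phi(2068) = 2068 * (1 - 1/2) * (1 - 1/11) * (1 - 1/47)
phi(2068) = 920


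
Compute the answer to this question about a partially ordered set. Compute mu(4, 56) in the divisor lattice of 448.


In a divisor lattice, mu(a,b) = mu(b/a) where mu is the classical Mobius function.
b/a = 56/4 = 14
Prime factorization of 14: primes [2, 7]
14 is squarefree with 2 prime factor(s), so mu(14) = (-1)^2 = 1


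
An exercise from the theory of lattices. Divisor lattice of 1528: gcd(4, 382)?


Meet=gcd.
gcd(4,382)=2


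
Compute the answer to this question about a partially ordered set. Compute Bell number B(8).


B(n) = number of set partitions of an n-element set.
B(n) satisfies the recurrence: B(n+1) = sum_k C(n,k)*B(k).
B(8) = 4140


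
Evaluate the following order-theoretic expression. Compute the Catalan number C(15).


C(n) = C(2n, n) / (n+1).
C(30, 15) = 155117520
C(15) = 155117520 / 16 = 9694845


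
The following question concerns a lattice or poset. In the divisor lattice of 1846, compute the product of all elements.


Divisors of 1846: [1, 2, 13, 26, 71, 142, 923, 1846]
Product = n^(d(n)/2) = 1846^(8/2)
Product = 11612528336656


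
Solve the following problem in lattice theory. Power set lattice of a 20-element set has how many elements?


Power set = 2^n.
2^20 = 1048576


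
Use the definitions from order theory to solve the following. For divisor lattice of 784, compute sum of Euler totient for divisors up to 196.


Divisors of 784 up to 196: [1, 2, 4, 7, 8, 14, 16, 28, 49, 56, 98, 112, 196]
phi values: [1, 1, 2, 6, 4, 6, 8, 12, 42, 24, 42, 48, 84]
Sum = 280


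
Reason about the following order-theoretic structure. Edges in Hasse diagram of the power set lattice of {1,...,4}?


A cover relation a -< b holds when a < b with no c strictly between.
Cover relations:
  {} -< {1}
  {} -< {2}
  {} -< {3}
  {} -< {4}
  {1} -< {1,2}
  {1} -< {1,3}
  {1} -< {1,4}
  {2} -< {1,2}
  ...24 more
Total: 32


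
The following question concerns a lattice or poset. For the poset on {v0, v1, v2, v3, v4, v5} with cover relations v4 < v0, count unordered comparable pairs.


A comparable pair {a,b} has a < b or b < a in the order.
Count unordered pairs where one element is strictly below the other.
Examples: {v0,v4}
Total comparable pairs: 1


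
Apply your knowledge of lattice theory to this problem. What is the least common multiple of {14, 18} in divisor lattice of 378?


In a divisor lattice, join = lcm (least common multiple).
Compute lcm iteratively: start with first element, then lcm(current, next).
Elements: [14, 18]
lcm(14,18) = 126
Final lcm = 126


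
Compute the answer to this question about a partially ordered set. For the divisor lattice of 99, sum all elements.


sigma(n) = sum of divisors.
Divisors of 99: [1, 3, 9, 11, 33, 99]
Sum = 156


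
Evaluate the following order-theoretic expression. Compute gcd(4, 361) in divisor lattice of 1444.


In a divisor lattice, meet = gcd (greatest common divisor).
By Euclidean algorithm or factoring: gcd(4,361) = 1


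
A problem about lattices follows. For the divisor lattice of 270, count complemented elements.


An element a is complemented if some b has a meet b = bottom, a join b = top.
a is complemented iff gcd(a, n/a)=1, i.e. a is a unitary divisor of 270.
Complemented elements: 1, 2, 5, 10, 27, 54, ... (2 more)
Count: 8


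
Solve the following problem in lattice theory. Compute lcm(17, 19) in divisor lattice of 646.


In a divisor lattice, join = lcm (least common multiple).
gcd(17,19) = 1
lcm(17,19) = 17*19/gcd = 323/1 = 323


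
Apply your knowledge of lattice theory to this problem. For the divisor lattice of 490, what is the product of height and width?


Height = length of longest chain minus 1; width = size of largest antichain.
A maximum chain: 1 | 7 | 49 | 245 | 490  (height 4).
A maximum antichain: {10, 14, 35, 49}  (width 4).
Product = 4 * 4 = 16


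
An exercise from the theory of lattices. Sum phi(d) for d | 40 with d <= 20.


Divisors of 40 up to 20: [1, 2, 4, 5, 8, 10, 20]
phi values: [1, 1, 2, 4, 4, 4, 8]
Sum = 24


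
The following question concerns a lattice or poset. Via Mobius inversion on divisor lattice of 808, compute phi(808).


phi(n) = n * prod_{p|n} (1 - 1/p).
Prime divisors of 808: [2, 101]
phi(808) = 808 * (1 - 1/2) * (1 - 1/101)
phi(808) = 400


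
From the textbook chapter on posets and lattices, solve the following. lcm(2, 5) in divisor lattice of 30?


Join=lcm.
gcd(2,5)=1
lcm=10


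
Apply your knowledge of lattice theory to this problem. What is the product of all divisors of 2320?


Divisors of 2320: [1, 2, 4, 5, 8, 10, 16, 20, 29, 40, 58, 80, 116, 145, 232, 290, 464, 580, 1160, 2320]
Product = n^(d(n)/2) = 2320^(20/2)
Product = 4517309520537513613066240000000000


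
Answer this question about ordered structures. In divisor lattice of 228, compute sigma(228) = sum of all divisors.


sigma(n) = sum of divisors.
Divisors of 228: [1, 2, 3, 4, 6, 12, 19, 38, 57, 76, 114, 228]
Sum = 560


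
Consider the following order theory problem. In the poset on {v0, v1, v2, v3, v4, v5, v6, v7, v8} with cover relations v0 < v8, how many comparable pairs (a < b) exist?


A comparable pair {a,b} has a < b or b < a in the order.
Count unordered pairs where one element is strictly below the other.
Examples: {v0,v8}
Total comparable pairs: 1


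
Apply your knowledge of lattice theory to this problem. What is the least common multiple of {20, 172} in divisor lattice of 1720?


In a divisor lattice, join = lcm (least common multiple).
Compute lcm iteratively: start with first element, then lcm(current, next).
Elements: [20, 172]
lcm(20,172) = 860
Final lcm = 860


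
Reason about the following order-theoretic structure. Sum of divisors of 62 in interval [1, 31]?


Interval [1,31] in divisors of 62: [1, 31]
Sum = 32


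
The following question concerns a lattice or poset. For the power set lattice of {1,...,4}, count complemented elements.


An element a is complemented if some b has a meet b = bottom, a join b = top.
every subset A has complement S\A, so all elements are complemented.
Complemented elements: {}, {1}, {2}, {3}, {4}, {1,2}, ... (10 more)
Count: 16


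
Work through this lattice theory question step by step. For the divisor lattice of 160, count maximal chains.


A maximal chain goes from the minimum element to a maximal element via cover relations.
Counting all min-to-max paths in the cover graph.
Total maximal chains: 6


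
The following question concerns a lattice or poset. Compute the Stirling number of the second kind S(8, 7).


S(n,k) = k*S(n-1,k) + S(n-1,k-1).
S(7,7) = 1, S(7,6) = 21
S(8,7) = 7*1 + 21 = 7 + 21
S(8,7) = 28


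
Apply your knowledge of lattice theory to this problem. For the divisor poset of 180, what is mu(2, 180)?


In a divisor lattice, mu(a,b) = mu(b/a) where mu is the classical Mobius function.
b/a = 180/2 = 90
Prime factorization of 90: primes [2, 3, 5]
90 is not squarefree, so mu(90) = 0


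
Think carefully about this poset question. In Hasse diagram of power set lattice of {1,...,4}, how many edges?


A cover relation a -< b holds when a < b with no c strictly between.
Cover relations:
  {} -< {1}
  {} -< {2}
  {} -< {3}
  {} -< {4}
  {1} -< {1,2}
  {1} -< {1,3}
  {1} -< {1,4}
  {2} -< {1,2}
  ...24 more
Total: 32


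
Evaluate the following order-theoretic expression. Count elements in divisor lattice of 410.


Divisors of 410: [1, 2, 5, 10, 41, 82, 205, 410]
Count: 8


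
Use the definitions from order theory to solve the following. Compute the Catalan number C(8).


C(n) = C(2n, n) / (n+1).
C(16, 8) = 12870
C(8) = 12870 / 9 = 1430


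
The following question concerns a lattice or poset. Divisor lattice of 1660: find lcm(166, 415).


In a divisor lattice, join = lcm (least common multiple).
gcd(166,415) = 83
lcm(166,415) = 166*415/gcd = 68890/83 = 830


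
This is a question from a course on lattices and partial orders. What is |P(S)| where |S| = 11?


Power set = 2^n.
2^11 = 2048


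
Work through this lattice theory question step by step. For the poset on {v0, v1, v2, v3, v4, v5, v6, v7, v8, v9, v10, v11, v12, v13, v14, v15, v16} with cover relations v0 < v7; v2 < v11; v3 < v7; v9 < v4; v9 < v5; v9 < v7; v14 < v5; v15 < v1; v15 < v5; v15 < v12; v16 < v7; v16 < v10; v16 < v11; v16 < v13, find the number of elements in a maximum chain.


A chain is a totally ordered subset; we count the number of elements in a maximum chain.
Compute, for each element x, the size of the longest chain ending at x:
  v0: 1
  v2: 1
  v3: 1
  v6: 1
  v8: 1
  v9: 1
  ...
A maximum chain: v15 < v1
Number of elements in the longest chain: 2


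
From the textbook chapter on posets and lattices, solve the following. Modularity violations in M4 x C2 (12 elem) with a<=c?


Modular law: if a <= c then a v (b ^ c) = (a v b) ^ c.
Check all triples (a,b,c) with a <= c among 12 elements.
This lattice is modular (diamonds M_m and their chain-products are modular).
Total violating triples: 0


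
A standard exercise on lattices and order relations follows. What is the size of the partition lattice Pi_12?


B(n) = number of set partitions of an n-element set.
B(n) satisfies the recurrence: B(n+1) = sum_k C(n,k)*B(k).
B(12) = 4213597


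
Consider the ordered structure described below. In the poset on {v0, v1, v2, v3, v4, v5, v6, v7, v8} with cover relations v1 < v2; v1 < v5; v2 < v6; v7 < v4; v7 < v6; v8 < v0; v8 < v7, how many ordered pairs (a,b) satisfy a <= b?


The order relation is {(a,b) : a <= b}, reflexive so it includes (a,a).
Examples: (v0,v0), (v1,v1), (v1,v2), (v1,v5), (v1,v6), ...
Total ordered pairs: 19


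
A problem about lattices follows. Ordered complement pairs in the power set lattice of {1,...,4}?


Complement pair (a,b): a meet b = bottom, a join b = top.
Here: A intersect B = {} and A union B = {1,...,4}.
Pairs found: ({},{1,2,3,4}), ({1},{2,3,4}), ({2},{1,3,4}), ({3},{1,2,4}), ... (12 more)
Total ordered pairs: 16


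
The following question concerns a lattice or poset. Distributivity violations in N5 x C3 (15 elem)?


Distributive law: a ^ (b v c) = (a ^ b) v (a ^ c).
Check all 15^3 = 3375 ordered triples (a,b,c).
  e.g. a=(b,0), b=(a,0), c=(c,0): lhs=(b,0) != rhs=(a,0)
  e.g. a=(b,0), b=(a,0), c=(c,1): lhs=(b,0) != rhs=(a,0)
Total violating triples: 54


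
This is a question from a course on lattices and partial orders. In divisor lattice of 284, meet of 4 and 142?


In a divisor lattice, meet = gcd (greatest common divisor).
By Euclidean algorithm or factoring: gcd(4,142) = 2


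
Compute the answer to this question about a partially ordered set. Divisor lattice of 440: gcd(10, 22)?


Meet=gcd.
gcd(10,22)=2


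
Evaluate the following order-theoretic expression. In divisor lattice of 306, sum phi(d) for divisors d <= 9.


Divisors of 306 up to 9: [1, 2, 3, 6, 9]
phi values: [1, 1, 2, 2, 6]
Sum = 12


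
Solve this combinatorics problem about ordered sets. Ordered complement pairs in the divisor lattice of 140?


Complement pair (a,b): a meet b = bottom, a join b = top.
Here: gcd(a,b)=1 and lcm(a,b)=140, i.e. a*b=140 with a,b coprime.
Pairs found: (1,140), (4,35), (5,28), (7,20), ... (4 more)
Total ordered pairs: 8


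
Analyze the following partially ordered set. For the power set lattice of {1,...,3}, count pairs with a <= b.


The order relation is {(a,b) : a <= b}, reflexive so it includes (a,a).
Examples: ({},{}), ({},{1,2}), ({},{1,2,3}), ({},{1,3}), ({},{1}), ...
Total ordered pairs: 27


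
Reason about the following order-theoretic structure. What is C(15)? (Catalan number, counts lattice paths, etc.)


C(n) = C(2n, n) / (n+1).
C(30, 15) = 155117520
C(15) = 155117520 / 16 = 9694845


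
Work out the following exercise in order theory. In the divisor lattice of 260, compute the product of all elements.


Divisors of 260: [1, 2, 4, 5, 10, 13, 20, 26, 52, 65, 130, 260]
Product = n^(d(n)/2) = 260^(12/2)
Product = 308915776000000


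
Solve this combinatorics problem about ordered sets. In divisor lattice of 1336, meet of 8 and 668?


In a divisor lattice, meet = gcd (greatest common divisor).
By Euclidean algorithm or factoring: gcd(8,668) = 4


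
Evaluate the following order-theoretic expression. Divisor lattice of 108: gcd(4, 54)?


Meet=gcd.
gcd(4,54)=2


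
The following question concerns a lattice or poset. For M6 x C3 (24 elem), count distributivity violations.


Distributive law: a ^ (b v c) = (a ^ b) v (a ^ c).
Check all 24^3 = 13824 ordered triples (a,b,c).
  e.g. a=(a1,0), b=(a2,0), c=(a3,0): lhs=(a1,0) != rhs=(0,0)
  e.g. a=(a1,0), b=(a2,0), c=(a3,1): lhs=(a1,0) != rhs=(0,0)
Total violating triples: 3240


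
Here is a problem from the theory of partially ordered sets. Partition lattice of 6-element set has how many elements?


B(n) = number of set partitions of an n-element set.
B(n) satisfies the recurrence: B(n+1) = sum_k C(n,k)*B(k).
B(6) = 203


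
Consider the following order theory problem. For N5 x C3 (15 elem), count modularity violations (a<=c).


Modular law: if a <= c then a v (b ^ c) = (a v b) ^ c.
Check all triples (a,b,c) with a <= c among 15 elements.
  e.g. a=(a,0), b=(c,0), c=(b,0): lhs=(a,0) != rhs=(b,0)
  e.g. a=(a,0), b=(c,1), c=(b,0): lhs=(a,0) != rhs=(b,0)
Total violating triples: 18


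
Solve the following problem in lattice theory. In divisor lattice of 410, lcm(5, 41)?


Join=lcm.
gcd(5,41)=1
lcm=205


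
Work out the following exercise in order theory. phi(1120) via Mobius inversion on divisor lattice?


phi(n) = n * prod_{p|n} (1 - 1/p).
Prime divisors of 1120: [2, 5, 7]
phi(1120) = 1120 * (1 - 1/2) * (1 - 1/5) * (1 - 1/7)
phi(1120) = 384


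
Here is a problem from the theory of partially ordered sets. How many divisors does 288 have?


Divisors of 288: [1, 2, 3, 4, 6, 8, 9, 12, 16, 18, 24, 32, 36, 48, 72, 96, 144, 288]
Count: 18


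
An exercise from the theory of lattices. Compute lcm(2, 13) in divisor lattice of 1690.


In a divisor lattice, join = lcm (least common multiple).
gcd(2,13) = 1
lcm(2,13) = 2*13/gcd = 26/1 = 26


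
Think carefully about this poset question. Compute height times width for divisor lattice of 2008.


Height = length of longest chain minus 1; width = size of largest antichain.
A maximum chain: 1 | 251 | 502 | 1004 | 2008  (height 4).
A maximum antichain: {2, 251}  (width 2).
Product = 4 * 2 = 8


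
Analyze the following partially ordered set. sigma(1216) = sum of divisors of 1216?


sigma(n) = sum of divisors.
Divisors of 1216: [1, 2, 4, 8, 16, 19, 32, 38, 64, 76, 152, 304, 608, 1216]
Sum = 2540


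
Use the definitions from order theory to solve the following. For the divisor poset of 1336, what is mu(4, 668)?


In a divisor lattice, mu(a,b) = mu(b/a) where mu is the classical Mobius function.
b/a = 668/4 = 167
Prime factorization of 167: primes [167]
167 is squarefree with 1 prime factor(s), so mu(167) = (-1)^1 = -1


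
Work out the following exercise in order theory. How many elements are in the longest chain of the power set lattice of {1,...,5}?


A chain is a totally ordered subset; we count the number of elements in a maximum chain.
Compute, for each element x, the size of the longest chain ending at x:
  {}: 1
  {1}: 2
  {2}: 2
  {3}: 2
  {4}: 2
  {5}: 2
  ...
A maximum chain: {} < {1} < {1,2} < {1,2,3} < {1,2,3,4} < {1,2,3,4,5}
Number of elements in the longest chain: 6


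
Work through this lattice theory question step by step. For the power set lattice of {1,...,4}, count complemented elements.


An element a is complemented if some b has a meet b = bottom, a join b = top.
every subset A has complement S\A, so all elements are complemented.
Complemented elements: {}, {1}, {2}, {3}, {4}, {1,2}, ... (10 more)
Count: 16


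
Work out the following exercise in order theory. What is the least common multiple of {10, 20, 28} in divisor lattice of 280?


In a divisor lattice, join = lcm (least common multiple).
Compute lcm iteratively: start with first element, then lcm(current, next).
Elements: [10, 20, 28]
lcm(10,20) = 20
lcm(20,28) = 140
Final lcm = 140


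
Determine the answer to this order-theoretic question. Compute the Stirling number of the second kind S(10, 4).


S(n,k) = k*S(n-1,k) + S(n-1,k-1).
S(9,4) = 7770, S(9,3) = 3025
S(10,4) = 4*7770 + 3025 = 31080 + 3025
S(10,4) = 34105


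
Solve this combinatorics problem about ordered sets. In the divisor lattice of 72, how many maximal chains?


A maximal chain goes from the minimum element to a maximal element via cover relations.
Counting all min-to-max paths in the cover graph.
Total maximal chains: 10


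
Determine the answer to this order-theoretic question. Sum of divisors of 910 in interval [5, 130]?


Interval [5,130] in divisors of 910: [5, 10, 65, 130]
Sum = 210


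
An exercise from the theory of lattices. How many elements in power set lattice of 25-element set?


Power set = 2^n.
2^25 = 33554432


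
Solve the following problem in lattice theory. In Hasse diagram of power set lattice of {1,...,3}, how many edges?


A cover relation a -< b holds when a < b with no c strictly between.
Cover relations:
  {} -< {1}
  {} -< {2}
  {} -< {3}
  {1} -< {1,2}
  {1} -< {1,3}
  {2} -< {1,2}
  {2} -< {2,3}
  {3} -< {1,3}
  ...4 more
Total: 12


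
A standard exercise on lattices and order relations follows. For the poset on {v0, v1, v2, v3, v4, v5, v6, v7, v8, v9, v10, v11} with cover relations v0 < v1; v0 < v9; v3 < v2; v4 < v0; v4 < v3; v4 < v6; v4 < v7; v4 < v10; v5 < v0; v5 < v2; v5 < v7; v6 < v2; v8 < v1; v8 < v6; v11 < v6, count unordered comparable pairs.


A comparable pair {a,b} has a < b or b < a in the order.
Count unordered pairs where one element is strictly below the other.
Examples: {v0,v1}, {v0,v4}, {v0,v5}, {v0,v9}, ...
Total comparable pairs: 22


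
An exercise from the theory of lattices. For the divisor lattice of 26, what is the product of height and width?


Height = length of longest chain minus 1; width = size of largest antichain.
A maximum chain: 1 | 13 | 26  (height 2).
A maximum antichain: {2, 13}  (width 2).
Product = 2 * 2 = 4


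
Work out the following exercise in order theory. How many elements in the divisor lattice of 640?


Divisors of 640: [1, 2, 4, 5, 8, 10, 16, 20, 32, 40, 64, 80, 128, 160, 320, 640]
Count: 16


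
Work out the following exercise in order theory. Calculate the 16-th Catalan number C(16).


C(n) = C(2n, n) / (n+1).
C(32, 16) = 601080390
C(16) = 601080390 / 17 = 35357670


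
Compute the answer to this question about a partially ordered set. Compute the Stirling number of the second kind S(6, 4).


S(n,k) = k*S(n-1,k) + S(n-1,k-1).
S(5,4) = 10, S(5,3) = 25
S(6,4) = 4*10 + 25 = 40 + 25
S(6,4) = 65


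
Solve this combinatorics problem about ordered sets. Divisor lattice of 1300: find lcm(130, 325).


In a divisor lattice, join = lcm (least common multiple).
gcd(130,325) = 65
lcm(130,325) = 130*325/gcd = 42250/65 = 650


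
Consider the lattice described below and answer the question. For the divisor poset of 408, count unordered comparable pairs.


A comparable pair {a,b} has a < b or b < a in the order.
Count unordered pairs where one element is strictly below the other.
Examples: {1,2}, {1,3}, {1,4}, {1,6}, ...
Total comparable pairs: 74


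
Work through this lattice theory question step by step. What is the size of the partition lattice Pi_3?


B(n) = number of set partitions of an n-element set.
B(n) satisfies the recurrence: B(n+1) = sum_k C(n,k)*B(k).
B(3) = 5


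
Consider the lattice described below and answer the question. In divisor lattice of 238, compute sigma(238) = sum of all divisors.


sigma(n) = sum of divisors.
Divisors of 238: [1, 2, 7, 14, 17, 34, 119, 238]
Sum = 432


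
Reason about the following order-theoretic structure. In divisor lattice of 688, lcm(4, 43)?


Join=lcm.
gcd(4,43)=1
lcm=172


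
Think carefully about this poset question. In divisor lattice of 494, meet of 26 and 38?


In a divisor lattice, meet = gcd (greatest common divisor).
By Euclidean algorithm or factoring: gcd(26,38) = 2


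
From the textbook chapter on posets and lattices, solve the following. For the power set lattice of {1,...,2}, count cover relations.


A cover relation a -< b holds when a < b with no c strictly between.
Cover relations:
  {} -< {1}
  {} -< {2}
  {1} -< {1,2}
  {2} -< {1,2}
Total: 4


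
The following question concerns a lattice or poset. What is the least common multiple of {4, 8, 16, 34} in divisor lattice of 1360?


In a divisor lattice, join = lcm (least common multiple).
Compute lcm iteratively: start with first element, then lcm(current, next).
Elements: [4, 8, 16, 34]
lcm(4,8) = 8
lcm(8,16) = 16
lcm(16,34) = 272
Final lcm = 272


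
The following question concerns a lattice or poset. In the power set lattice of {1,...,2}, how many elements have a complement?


An element a is complemented if some b has a meet b = bottom, a join b = top.
every subset A has complement S\A, so all elements are complemented.
Complemented elements: {}, {1}, {2}, {1,2}
Count: 4


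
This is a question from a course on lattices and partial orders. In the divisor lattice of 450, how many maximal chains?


A maximal chain goes from the minimum element to a maximal element via cover relations.
Counting all min-to-max paths in the cover graph.
Total maximal chains: 30


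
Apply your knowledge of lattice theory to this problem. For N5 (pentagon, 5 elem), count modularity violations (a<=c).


Modular law: if a <= c then a v (b ^ c) = (a v b) ^ c.
Check all triples (a,b,c) with a <= c among 5 elements.
  e.g. a=a, b=c, c=b: lhs=a != rhs=b
Total violating triples: 1


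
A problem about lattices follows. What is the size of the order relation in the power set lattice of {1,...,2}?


The order relation is {(a,b) : a <= b}, reflexive so it includes (a,a).
Examples: ({},{}), ({},{1,2}), ({},{1}), ({},{2}), ({1,2},{1,2}), ...
Total ordered pairs: 9


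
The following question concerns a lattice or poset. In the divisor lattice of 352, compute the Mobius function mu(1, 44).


In a divisor lattice, mu(a,b) = mu(b/a) where mu is the classical Mobius function.
b/a = 44/1 = 44
Prime factorization of 44: primes [2, 11]
44 is not squarefree, so mu(44) = 0


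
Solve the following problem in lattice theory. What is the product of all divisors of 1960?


Divisors of 1960: [1, 2, 4, 5, 7, 8, 10, 14, 20, 28, 35, 40, 49, 56, 70, 98, 140, 196, 245, 280, 392, 490, 980, 1960]
Product = n^(d(n)/2) = 1960^(24/2)
Product = 3214199700417740936751087616000000000000


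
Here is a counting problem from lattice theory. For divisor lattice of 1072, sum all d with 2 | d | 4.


Interval [2,4] in divisors of 1072: [2, 4]
Sum = 6


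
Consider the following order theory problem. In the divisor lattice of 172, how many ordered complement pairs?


Complement pair (a,b): a meet b = bottom, a join b = top.
Here: gcd(a,b)=1 and lcm(a,b)=172, i.e. a*b=172 with a,b coprime.
Pairs found: (1,172), (4,43), (43,4), (172,1)
Total ordered pairs: 4


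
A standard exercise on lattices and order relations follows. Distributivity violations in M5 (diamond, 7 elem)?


Distributive law: a ^ (b v c) = (a ^ b) v (a ^ c).
Check all 7^3 = 343 ordered triples (a,b,c).
  e.g. a=a1, b=a2, c=a3: lhs=a1 != rhs=0
  e.g. a=a1, b=a2, c=a4: lhs=a1 != rhs=0
Total violating triples: 60


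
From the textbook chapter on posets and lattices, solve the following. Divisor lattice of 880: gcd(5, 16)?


Meet=gcd.
gcd(5,16)=1


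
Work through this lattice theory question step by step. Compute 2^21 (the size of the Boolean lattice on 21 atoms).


Power set = 2^n.
2^21 = 2097152


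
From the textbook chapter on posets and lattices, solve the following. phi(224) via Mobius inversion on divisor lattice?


phi(n) = n * prod_{p|n} (1 - 1/p).
Prime divisors of 224: [2, 7]
phi(224) = 224 * (1 - 1/2) * (1 - 1/7)
phi(224) = 96


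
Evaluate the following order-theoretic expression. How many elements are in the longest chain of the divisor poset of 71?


A chain is a totally ordered subset; we count the number of elements in a maximum chain.
Compute, for each element x, the size of the longest chain ending at x:
  1: 1
  71: 2
A maximum chain: 1 < 71
Number of elements in the longest chain: 2


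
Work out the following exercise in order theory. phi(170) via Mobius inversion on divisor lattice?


phi(n) = n * prod_{p|n} (1 - 1/p).
Prime divisors of 170: [2, 5, 17]
phi(170) = 170 * (1 - 1/2) * (1 - 1/5) * (1 - 1/17)
phi(170) = 64


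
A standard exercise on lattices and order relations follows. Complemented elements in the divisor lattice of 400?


An element a is complemented if some b has a meet b = bottom, a join b = top.
a is complemented iff gcd(a, n/a)=1, i.e. a is a unitary divisor of 400.
Complemented elements: 1, 16, 25, 400
Count: 4


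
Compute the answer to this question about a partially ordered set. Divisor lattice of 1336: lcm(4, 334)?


Join=lcm.
gcd(4,334)=2
lcm=668


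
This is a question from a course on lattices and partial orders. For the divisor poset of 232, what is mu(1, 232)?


In a divisor lattice, mu(a,b) = mu(b/a) where mu is the classical Mobius function.
b/a = 232/1 = 232
Prime factorization of 232: primes [2, 29]
232 is not squarefree, so mu(232) = 0


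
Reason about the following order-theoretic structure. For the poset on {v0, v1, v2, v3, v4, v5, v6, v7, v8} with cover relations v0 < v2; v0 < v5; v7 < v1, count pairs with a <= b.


The order relation is {(a,b) : a <= b}, reflexive so it includes (a,a).
Examples: (v0,v0), (v0,v2), (v0,v5), (v1,v1), (v2,v2), ...
Total ordered pairs: 12


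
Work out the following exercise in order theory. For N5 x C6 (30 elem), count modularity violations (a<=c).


Modular law: if a <= c then a v (b ^ c) = (a v b) ^ c.
Check all triples (a,b,c) with a <= c among 30 elements.
  e.g. a=(a,0), b=(c,0), c=(b,0): lhs=(a,0) != rhs=(b,0)
  e.g. a=(a,0), b=(c,1), c=(b,0): lhs=(a,0) != rhs=(b,0)
Total violating triples: 126


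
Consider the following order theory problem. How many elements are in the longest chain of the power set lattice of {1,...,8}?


A chain is a totally ordered subset; we count the number of elements in a maximum chain.
Compute, for each element x, the size of the longest chain ending at x:
  {}: 1
  {1}: 2
  {2}: 2
  {3}: 2
  {4}: 2
  {5}: 2
  ...
A maximum chain: {} < {1} < {1,2} < {1,2,3} < {1,2,3,4} < {1,2,3,4,5} < {1,2,3,4,5,6} < {1,2,3,4,5,6,7} < {1,2,3,4,5,6,7,8}
Number of elements in the longest chain: 9


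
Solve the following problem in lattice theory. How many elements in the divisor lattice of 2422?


Divisors of 2422: [1, 2, 7, 14, 173, 346, 1211, 2422]
Count: 8


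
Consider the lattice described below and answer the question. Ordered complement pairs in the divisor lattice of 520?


Complement pair (a,b): a meet b = bottom, a join b = top.
Here: gcd(a,b)=1 and lcm(a,b)=520, i.e. a*b=520 with a,b coprime.
Pairs found: (1,520), (5,104), (8,65), (13,40), ... (4 more)
Total ordered pairs: 8


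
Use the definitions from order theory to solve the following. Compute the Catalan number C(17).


C(n) = C(2n, n) / (n+1).
C(34, 17) = 2333606220
C(17) = 2333606220 / 18 = 129644790


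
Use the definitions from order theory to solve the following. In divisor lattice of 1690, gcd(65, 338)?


Meet=gcd.
gcd(65,338)=13


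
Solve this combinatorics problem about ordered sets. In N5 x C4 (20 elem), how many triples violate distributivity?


Distributive law: a ^ (b v c) = (a ^ b) v (a ^ c).
Check all 20^3 = 8000 ordered triples (a,b,c).
  e.g. a=(b,0), b=(a,0), c=(c,0): lhs=(b,0) != rhs=(a,0)
  e.g. a=(b,0), b=(a,0), c=(c,1): lhs=(b,0) != rhs=(a,0)
Total violating triples: 128


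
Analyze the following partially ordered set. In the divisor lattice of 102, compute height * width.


Height = length of longest chain minus 1; width = size of largest antichain.
A maximum chain: 1 | 17 | 51 | 102  (height 3).
A maximum antichain: {2, 3, 17}  (width 3).
Product = 3 * 3 = 9


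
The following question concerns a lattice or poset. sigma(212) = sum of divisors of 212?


sigma(n) = sum of divisors.
Divisors of 212: [1, 2, 4, 53, 106, 212]
Sum = 378


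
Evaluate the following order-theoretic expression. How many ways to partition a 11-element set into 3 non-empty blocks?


S(n,k) = k*S(n-1,k) + S(n-1,k-1).
S(10,3) = 9330, S(10,2) = 511
S(11,3) = 3*9330 + 511 = 27990 + 511
S(11,3) = 28501


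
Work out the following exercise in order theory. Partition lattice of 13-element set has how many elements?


B(n) = number of set partitions of an n-element set.
B(n) satisfies the recurrence: B(n+1) = sum_k C(n,k)*B(k).
B(13) = 27644437


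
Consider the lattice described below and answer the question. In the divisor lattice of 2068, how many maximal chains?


A maximal chain goes from the minimum element to a maximal element via cover relations.
Counting all min-to-max paths in the cover graph.
Total maximal chains: 12


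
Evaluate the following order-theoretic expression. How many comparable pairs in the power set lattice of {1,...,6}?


A comparable pair {a,b} has a < b or b < a in the order.
Count unordered pairs where one element is strictly below the other.
Examples: {{},{1}}, {{},{2}}, {{},{3}}, {{},{4}}, ...
Total comparable pairs: 665


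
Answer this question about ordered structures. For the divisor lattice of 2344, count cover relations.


A cover relation a -< b holds when a < b with no c strictly between.
Cover relations:
  1 -< 2
  1 -< 293
  2 -< 4
  2 -< 586
  4 -< 8
  4 -< 1172
  8 -< 2344
  293 -< 586
  ...2 more
Total: 10


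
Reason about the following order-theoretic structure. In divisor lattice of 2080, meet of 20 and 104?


In a divisor lattice, meet = gcd (greatest common divisor).
By Euclidean algorithm or factoring: gcd(20,104) = 4


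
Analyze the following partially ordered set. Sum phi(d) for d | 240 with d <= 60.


Divisors of 240 up to 60: [1, 2, 3, 4, 5, 6, 8, 10, 12, 15, 16, 20, 24, 30, 40, 48, 60]
phi values: [1, 1, 2, 2, 4, 2, 4, 4, 4, 8, 8, 8, 8, 8, 16, 16, 16]
Sum = 112


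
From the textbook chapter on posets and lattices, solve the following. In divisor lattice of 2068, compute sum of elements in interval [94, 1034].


Interval [94,1034] in divisors of 2068: [94, 1034]
Sum = 1128


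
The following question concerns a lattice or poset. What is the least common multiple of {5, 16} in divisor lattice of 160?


In a divisor lattice, join = lcm (least common multiple).
Compute lcm iteratively: start with first element, then lcm(current, next).
Elements: [5, 16]
lcm(5,16) = 80
Final lcm = 80


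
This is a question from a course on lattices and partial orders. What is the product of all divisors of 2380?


Divisors of 2380: [1, 2, 4, 5, 7, 10, 14, 17, 20, 28, 34, 35, 68, 70, 85, 119, 140, 170, 238, 340, 476, 595, 1190, 2380]
Product = n^(d(n)/2) = 2380^(24/2)
Product = 33031134065402989058412384256000000000000


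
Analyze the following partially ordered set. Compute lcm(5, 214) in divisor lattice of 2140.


In a divisor lattice, join = lcm (least common multiple).
gcd(5,214) = 1
lcm(5,214) = 5*214/gcd = 1070/1 = 1070


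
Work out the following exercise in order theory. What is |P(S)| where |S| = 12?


Power set = 2^n.
2^12 = 4096


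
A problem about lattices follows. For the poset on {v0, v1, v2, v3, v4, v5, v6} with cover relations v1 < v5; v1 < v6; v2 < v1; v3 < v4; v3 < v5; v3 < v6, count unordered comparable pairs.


A comparable pair {a,b} has a < b or b < a in the order.
Count unordered pairs where one element is strictly below the other.
Examples: {v1,v2}, {v1,v5}, {v1,v6}, {v2,v5}, ...
Total comparable pairs: 8


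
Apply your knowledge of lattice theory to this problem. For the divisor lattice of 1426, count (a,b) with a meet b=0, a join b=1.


Complement pair (a,b): a meet b = bottom, a join b = top.
Here: gcd(a,b)=1 and lcm(a,b)=1426, i.e. a*b=1426 with a,b coprime.
Pairs found: (1,1426), (2,713), (23,62), (31,46), ... (4 more)
Total ordered pairs: 8


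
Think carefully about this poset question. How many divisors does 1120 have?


Divisors of 1120: [1, 2, 4, 5, 7, 8, 10, 14, 16, 20, 28, 32, 35, 40, 56, 70, 80, 112, 140, 160, 224, 280, 560, 1120]
Count: 24


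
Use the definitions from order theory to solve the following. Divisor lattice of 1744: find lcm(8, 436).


In a divisor lattice, join = lcm (least common multiple).
gcd(8,436) = 4
lcm(8,436) = 8*436/gcd = 3488/4 = 872


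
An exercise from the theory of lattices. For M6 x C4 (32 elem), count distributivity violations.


Distributive law: a ^ (b v c) = (a ^ b) v (a ^ c).
Check all 32^3 = 32768 ordered triples (a,b,c).
  e.g. a=(a1,0), b=(a2,0), c=(a3,0): lhs=(a1,0) != rhs=(0,0)
  e.g. a=(a1,0), b=(a2,0), c=(a3,1): lhs=(a1,0) != rhs=(0,0)
Total violating triples: 7680


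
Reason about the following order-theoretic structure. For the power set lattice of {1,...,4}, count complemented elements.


An element a is complemented if some b has a meet b = bottom, a join b = top.
every subset A has complement S\A, so all elements are complemented.
Complemented elements: {}, {1}, {2}, {3}, {4}, {1,2}, ... (10 more)
Count: 16


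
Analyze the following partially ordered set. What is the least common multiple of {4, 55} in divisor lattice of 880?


In a divisor lattice, join = lcm (least common multiple).
Compute lcm iteratively: start with first element, then lcm(current, next).
Elements: [4, 55]
lcm(4,55) = 220
Final lcm = 220


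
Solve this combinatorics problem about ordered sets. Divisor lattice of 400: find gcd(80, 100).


In a divisor lattice, meet = gcd (greatest common divisor).
By Euclidean algorithm or factoring: gcd(80,100) = 20


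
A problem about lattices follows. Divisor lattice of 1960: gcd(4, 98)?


Meet=gcd.
gcd(4,98)=2


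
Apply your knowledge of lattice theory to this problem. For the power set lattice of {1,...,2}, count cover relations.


A cover relation a -< b holds when a < b with no c strictly between.
Cover relations:
  {} -< {1}
  {} -< {2}
  {1} -< {1,2}
  {2} -< {1,2}
Total: 4


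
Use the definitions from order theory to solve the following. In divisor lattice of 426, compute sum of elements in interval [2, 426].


Interval [2,426] in divisors of 426: [2, 6, 142, 426]
Sum = 576


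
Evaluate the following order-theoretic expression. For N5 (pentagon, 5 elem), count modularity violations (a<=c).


Modular law: if a <= c then a v (b ^ c) = (a v b) ^ c.
Check all triples (a,b,c) with a <= c among 5 elements.
  e.g. a=a, b=c, c=b: lhs=a != rhs=b
Total violating triples: 1


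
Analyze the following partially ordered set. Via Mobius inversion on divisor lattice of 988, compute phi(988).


phi(n) = n * prod_{p|n} (1 - 1/p).
Prime divisors of 988: [2, 13, 19]
phi(988) = 988 * (1 - 1/2) * (1 - 1/13) * (1 - 1/19)
phi(988) = 432


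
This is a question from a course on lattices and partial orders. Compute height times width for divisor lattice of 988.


Height = length of longest chain minus 1; width = size of largest antichain.
A maximum chain: 1 | 19 | 247 | 494 | 988  (height 4).
A maximum antichain: {4, 26, 38, 247}  (width 4).
Product = 4 * 4 = 16


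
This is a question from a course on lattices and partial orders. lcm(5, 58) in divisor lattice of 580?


Join=lcm.
gcd(5,58)=1
lcm=290


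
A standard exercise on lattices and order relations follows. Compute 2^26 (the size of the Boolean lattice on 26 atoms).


Power set = 2^n.
2^26 = 67108864


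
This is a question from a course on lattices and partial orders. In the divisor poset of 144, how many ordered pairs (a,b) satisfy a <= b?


The order relation is {(a,b) : a <= b}, reflexive so it includes (a,a).
Examples: (1,1), (1,12), (1,144), (1,16), (1,18), ...
Total ordered pairs: 90


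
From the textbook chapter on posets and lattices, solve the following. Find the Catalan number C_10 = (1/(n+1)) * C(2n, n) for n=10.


C(n) = C(2n, n) / (n+1).
C(20, 10) = 184756
C(10) = 184756 / 11 = 16796


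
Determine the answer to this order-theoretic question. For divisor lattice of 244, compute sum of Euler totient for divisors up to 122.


Divisors of 244 up to 122: [1, 2, 4, 61, 122]
phi values: [1, 1, 2, 60, 60]
Sum = 124


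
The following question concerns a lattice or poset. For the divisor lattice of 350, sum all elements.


sigma(n) = sum of divisors.
Divisors of 350: [1, 2, 5, 7, 10, 14, 25, 35, 50, 70, 175, 350]
Sum = 744


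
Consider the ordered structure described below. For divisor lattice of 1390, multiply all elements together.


Divisors of 1390: [1, 2, 5, 10, 139, 278, 695, 1390]
Product = n^(d(n)/2) = 1390^(8/2)
Product = 3733010410000


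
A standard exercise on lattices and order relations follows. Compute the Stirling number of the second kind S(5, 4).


S(n,k) = k*S(n-1,k) + S(n-1,k-1).
S(4,4) = 1, S(4,3) = 6
S(5,4) = 4*1 + 6 = 4 + 6
S(5,4) = 10


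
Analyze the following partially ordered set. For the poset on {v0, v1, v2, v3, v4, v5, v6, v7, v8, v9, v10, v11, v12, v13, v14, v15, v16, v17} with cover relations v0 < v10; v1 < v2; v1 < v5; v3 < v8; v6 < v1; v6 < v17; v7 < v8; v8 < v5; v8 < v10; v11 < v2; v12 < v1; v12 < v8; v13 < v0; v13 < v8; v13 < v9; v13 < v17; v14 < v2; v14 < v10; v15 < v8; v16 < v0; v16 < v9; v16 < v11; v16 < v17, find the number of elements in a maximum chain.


A chain is a totally ordered subset; we count the number of elements in a maximum chain.
Compute, for each element x, the size of the longest chain ending at x:
  v3: 1
  v4: 1
  v6: 1
  v7: 1
  v12: 1
  v13: 1
  ...
A maximum chain: v6 < v1 < v2
Number of elements in the longest chain: 3
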